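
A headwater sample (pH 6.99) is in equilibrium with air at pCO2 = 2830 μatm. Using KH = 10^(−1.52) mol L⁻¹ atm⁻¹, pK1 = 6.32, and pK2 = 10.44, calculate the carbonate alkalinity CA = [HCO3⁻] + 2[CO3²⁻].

[CO2*] = KH · pCO2 = 10^(−1.52) × 2830×10^-6 = 8.546×10^-5 mol/L
α₀ = 1/(1 + K1/[H⁺] + K1K2/[H⁺]²) = 1/(1 + 10^+0.67 + 10^-2.78) = 0.1761
DIC = [CO2*]/α₀ = 8.546×10^-5 / 0.1761 = 0.4854 mmol/L
CA = (α₁ + 2α₂)·DIC = (0.8236 + 2×0.0002922) × 0.4854 = 0.400 mmol/L

CA = 0.400 mmol/L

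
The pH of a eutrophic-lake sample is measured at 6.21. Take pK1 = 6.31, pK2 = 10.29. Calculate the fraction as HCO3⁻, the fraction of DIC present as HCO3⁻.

α₁ = 0.443

α₁ = 1 / (1 + [H⁺]/K1 + K2/[H⁺]) = 1 / (1 + 10^+0.10 + 10^-4.08)
   = 1 / (1 + 1.2589 + 8.3176×10^-5) = 1/2.2590 = 0.4427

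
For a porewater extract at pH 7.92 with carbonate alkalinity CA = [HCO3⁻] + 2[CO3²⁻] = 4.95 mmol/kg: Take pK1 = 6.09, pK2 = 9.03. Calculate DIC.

CA = [HCO3⁻] + 2[CO3²⁻] = (α₁ + 2α₂)·DIC
At pH 7.92: [H⁺]/K1 = 10^-1.83 = 0.014791, K2/[H⁺] = 10^-1.11 = 0.077625
α₁ = 1/(1 + 0.014791 + 0.077625) = 1/1.0924 = 0.9154; α₂ = α₁·K2/[H⁺] = 0.07106
α₁ + 2α₂ = 1.0575
DIC = CA / (α₁ + 2α₂) = 4.95 / 1.0575 = 4.68 mmol/kg

DIC = 4.68 mmol/kg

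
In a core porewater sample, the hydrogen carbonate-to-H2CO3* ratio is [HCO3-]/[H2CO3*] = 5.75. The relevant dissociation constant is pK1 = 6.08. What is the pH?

From K1 = [H⁺][HCO3-]/[H2CO3*]:  pH = pK1 + log₁₀([HCO3-]/[H2CO3*])
log₁₀(5.75) = +0.760
pH = 6.08 + (+0.760) = 6.84

pH = 6.84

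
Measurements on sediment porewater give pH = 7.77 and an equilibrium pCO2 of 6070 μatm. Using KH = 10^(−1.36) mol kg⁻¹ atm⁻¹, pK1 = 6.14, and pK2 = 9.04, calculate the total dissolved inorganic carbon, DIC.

DIC = 12.2 mmol/kg

[CO2*] = KH · pCO2 = 10^(−1.36) × 6070×10^-6 = 2.650×10^-4 mol/kg
α₀ = 1/(1 + K1/[H⁺] + K1K2/[H⁺]²) = 1/(1 + 10^+1.63 + 10^+0.36) = 0.02176
DIC = [CO2*]/α₀ = 2.650×10^-4 / 0.02176 = 12.2 mmol/kg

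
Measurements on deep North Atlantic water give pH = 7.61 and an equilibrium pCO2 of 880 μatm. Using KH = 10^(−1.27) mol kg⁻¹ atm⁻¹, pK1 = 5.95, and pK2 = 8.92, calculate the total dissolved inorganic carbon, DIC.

[CO2*] = KH · pCO2 = 10^(−1.27) × 880×10^-6 = 4.726×10^-5 mol/kg
α₀ = 1/(1 + K1/[H⁺] + K1K2/[H⁺]²) = 1/(1 + 10^+1.66 + 10^+0.35) = 0.02043
DIC = [CO2*]/α₀ = 4.726×10^-5 / 0.02043 = 2.31 mmol/kg

DIC = 2.31 mmol/kg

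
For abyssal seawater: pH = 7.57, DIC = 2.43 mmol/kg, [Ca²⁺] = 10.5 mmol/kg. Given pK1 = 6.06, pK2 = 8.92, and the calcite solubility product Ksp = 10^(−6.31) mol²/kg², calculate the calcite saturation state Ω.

Ω = 2.16

α₂ = 1 / (1 + [H⁺]/K2 + [H⁺]²/(K1K2)) = 1 / (1 + 10^+1.35 + 10^-0.16)
   = 1 / (1 + 22.387 + 0.69183) = 1/24.079 = 0.04153
[CO3²⁻] = α₂ × DIC = 0.04153 × 2.43 = 0.1009 mmol/kg
Ksp = 10^(−6.31) = 4.898×10^-7
Ω = [Ca²⁺][CO3²⁻]/Ksp = (10.5×10^-3)(1.009×10^-4) / 4.898×10^-7 = 2.16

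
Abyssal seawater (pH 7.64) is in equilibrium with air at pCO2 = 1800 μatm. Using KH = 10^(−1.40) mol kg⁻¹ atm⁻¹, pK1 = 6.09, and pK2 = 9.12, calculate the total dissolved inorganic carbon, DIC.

DIC = 2.70 mmol/kg

[CO2*] = KH · pCO2 = 10^(−1.40) × 1800×10^-6 = 7.166×10^-5 mol/kg
α₀ = 1/(1 + K1/[H⁺] + K1K2/[H⁺]²) = 1/(1 + 10^+1.55 + 10^+0.07) = 0.02656
DIC = [CO2*]/α₀ = 7.166×10^-5 / 0.02656 = 2.70 mmol/kg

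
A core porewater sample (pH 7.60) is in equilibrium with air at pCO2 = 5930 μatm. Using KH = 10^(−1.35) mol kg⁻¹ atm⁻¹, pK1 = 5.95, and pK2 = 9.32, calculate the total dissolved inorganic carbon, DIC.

[CO2*] = KH · pCO2 = 10^(−1.35) × 5930×10^-6 = 2.649×10^-4 mol/kg
α₀ = 1/(1 + K1/[H⁺] + K1K2/[H⁺]²) = 1/(1 + 10^+1.65 + 10^-0.07) = 0.02150
DIC = [CO2*]/α₀ = 2.649×10^-4 / 0.02150 = 12.3 mmol/kg

DIC = 12.3 mmol/kg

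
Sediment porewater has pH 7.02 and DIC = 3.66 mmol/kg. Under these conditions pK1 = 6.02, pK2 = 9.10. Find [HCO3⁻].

[HCO3⁻] = 3.30 mmol/kg

α₁ = 1 / (1 + [H⁺]/K1 + K2/[H⁺]) = 1 / (1 + 10^-1.00 + 10^-2.08)
   = 1 / (1 + 0.10000 + 0.0083176) = 1/1.1083 = 0.9023
[HCO3⁻] = α₁ × DIC = 0.9023 × 3.66 = 3.30 mmol/kg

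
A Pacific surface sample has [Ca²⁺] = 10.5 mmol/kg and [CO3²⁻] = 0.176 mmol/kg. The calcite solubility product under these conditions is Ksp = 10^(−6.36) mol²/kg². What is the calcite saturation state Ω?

Ksp = 10^(−6.36) = 4.365×10^-7
Ω = [Ca²⁺][CO3²⁻]/Ksp = (10.5×10^-3)(0.176×10^-3) / 4.365×10^-7 = 4.23

Ω = 4.23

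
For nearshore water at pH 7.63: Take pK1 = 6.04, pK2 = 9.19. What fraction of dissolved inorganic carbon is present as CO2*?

α₀ = 0.0244

α₀ = 1 / (1 + K1/[H⁺] + K1K2/[H⁺]²) = 1 / (1 + 10^+1.59 + 10^+0.03)
   = 1 / (1 + 38.905 + 1.0715) = 1/40.976 = 0.02440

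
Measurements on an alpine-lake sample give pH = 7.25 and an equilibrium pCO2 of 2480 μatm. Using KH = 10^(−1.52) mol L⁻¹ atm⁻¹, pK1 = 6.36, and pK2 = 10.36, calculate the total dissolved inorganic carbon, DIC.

DIC = 0.657 mmol/L

[CO2*] = KH · pCO2 = 10^(−1.52) × 2480×10^-6 = 7.489×10^-5 mol/L
α₀ = 1/(1 + K1/[H⁺] + K1K2/[H⁺]²) = 1/(1 + 10^+0.89 + 10^-2.22) = 0.1140
DIC = [CO2*]/α₀ = 7.489×10^-5 / 0.1140 = 0.657 mmol/L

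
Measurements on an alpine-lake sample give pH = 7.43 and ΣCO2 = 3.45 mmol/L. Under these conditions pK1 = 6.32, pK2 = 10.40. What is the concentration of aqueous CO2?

[CO2*] = 0.248 mmol/L

α₀ = 1 / (1 + K1/[H⁺] + K1K2/[H⁺]²) = 1 / (1 + 10^+1.11 + 10^-1.86)
   = 1 / (1 + 12.882 + 0.013804) = 1/13.896 = 0.07196
[CO2*] = α₀ × DIC = 0.07196 × 3.45 = 0.248 mmol/L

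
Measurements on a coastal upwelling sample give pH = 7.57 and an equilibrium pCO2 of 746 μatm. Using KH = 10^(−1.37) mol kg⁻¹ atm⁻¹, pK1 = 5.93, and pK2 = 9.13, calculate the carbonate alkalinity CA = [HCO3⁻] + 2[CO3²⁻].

[CO2*] = KH · pCO2 = 10^(−1.37) × 746×10^-6 = 3.182×10^-5 mol/kg
α₀ = 1/(1 + K1/[H⁺] + K1K2/[H⁺]²) = 1/(1 + 10^+1.64 + 10^+0.08) = 0.02181
DIC = [CO2*]/α₀ = 3.182×10^-5 / 0.02181 = 1.459 mmol/kg
CA = (α₁ + 2α₂)·DIC = (0.9520 + 2×0.02622) × 1.459 = 1.47 mmol/kg

CA = 1.47 mmol/kg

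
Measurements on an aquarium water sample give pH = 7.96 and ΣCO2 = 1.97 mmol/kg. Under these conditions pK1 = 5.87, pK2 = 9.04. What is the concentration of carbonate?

α₂ = 1 / (1 + [H⁺]/K2 + [H⁺]²/(K1K2)) = 1 / (1 + 10^+1.08 + 10^-1.01)
   = 1 / (1 + 12.023 + 0.097724) = 1/13.120 = 0.07622
[CO3²⁻] = α₂ × DIC = 0.07622 × 1.97 = 0.150 mmol/kg

[CO3²⁻] = 0.150 mmol/kg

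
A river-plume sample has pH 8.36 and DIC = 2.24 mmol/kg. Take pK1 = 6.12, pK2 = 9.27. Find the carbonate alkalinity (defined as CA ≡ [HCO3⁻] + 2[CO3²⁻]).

CA = [HCO3⁻] + 2[CO3²⁻] = (α₁ + 2α₂)·DIC
At pH 8.36: [H⁺]/K1 = 10^-2.24 = 0.0057544, K2/[H⁺] = 10^-0.91 = 0.12303
α₁ = 1/(1 + 0.0057544 + 0.12303) = 1/1.1288 = 0.8859; α₂ = α₁·K2/[H⁺] = 0.1090
α₁ + 2α₂ = 1.1039
CA = 1.1039 × 2.24 = 2.47 mmol/kg

CA = 2.47 mmol/kg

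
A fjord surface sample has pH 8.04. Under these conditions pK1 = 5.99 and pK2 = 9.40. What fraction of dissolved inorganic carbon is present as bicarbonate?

α₁ = 0.950

α₁ = 1 / (1 + [H⁺]/K1 + K2/[H⁺]) = 1 / (1 + 10^-2.05 + 10^-1.36)
   = 1 / (1 + 0.0089125 + 0.043652) = 1/1.0526 = 0.9501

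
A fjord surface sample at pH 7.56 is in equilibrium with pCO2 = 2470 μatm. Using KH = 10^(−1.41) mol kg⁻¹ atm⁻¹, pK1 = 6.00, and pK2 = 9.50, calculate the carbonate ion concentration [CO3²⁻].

[CO2*] = KH · pCO2 = 10^(−1.41) × 2470×10^-6 = 9.609×10^-5 mol/kg
α₀ = 1/(1 + K1/[H⁺] + K1K2/[H⁺]²) = 1/(1 + 10^+1.56 + 10^-0.38) = 0.02651
DIC = [CO2*]/α₀ = 9.609×10^-5 / 0.02651 = 3.625 mmol/kg
[CO3²⁻] = α₂·DIC; α₂ = 0.01105, so [CO3²⁻] = 0.01105 × 3.625 = 0.0401 mmol/kg

[CO3²⁻] = 0.0401 mmol/kg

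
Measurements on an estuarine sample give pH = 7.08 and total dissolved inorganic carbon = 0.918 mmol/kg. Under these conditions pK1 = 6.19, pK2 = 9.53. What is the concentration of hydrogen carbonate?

[HCO3⁻] = 0.811 mmol/kg

α₁ = 1 / (1 + [H⁺]/K1 + K2/[H⁺]) = 1 / (1 + 10^-0.89 + 10^-2.45)
   = 1 / (1 + 0.12882 + 0.0035481) = 1/1.1324 = 0.8831
[HCO3⁻] = α₁ × DIC = 0.8831 × 0.918 = 0.811 mmol/kg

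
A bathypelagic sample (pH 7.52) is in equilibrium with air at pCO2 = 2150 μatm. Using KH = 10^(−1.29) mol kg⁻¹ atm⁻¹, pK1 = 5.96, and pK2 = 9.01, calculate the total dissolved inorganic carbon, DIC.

[CO2*] = KH · pCO2 = 10^(−1.29) × 2150×10^-6 = 1.103×10^-4 mol/kg
α₀ = 1/(1 + K1/[H⁺] + K1K2/[H⁺]²) = 1/(1 + 10^+1.56 + 10^+0.07) = 0.02599
DIC = [CO2*]/α₀ = 1.103×10^-4 / 0.02599 = 4.24 mmol/kg

DIC = 4.24 mmol/kg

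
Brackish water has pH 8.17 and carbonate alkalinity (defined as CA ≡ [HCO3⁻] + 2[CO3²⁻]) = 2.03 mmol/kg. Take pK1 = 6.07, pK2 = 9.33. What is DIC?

DIC = 1.92 mmol/kg

CA = [HCO3⁻] + 2[CO3²⁻] = (α₁ + 2α₂)·DIC
At pH 8.17: [H⁺]/K1 = 10^-2.10 = 0.0079433, K2/[H⁺] = 10^-1.16 = 0.069183
α₁ = 1/(1 + 0.0079433 + 0.069183) = 1/1.0771 = 0.9284; α₂ = α₁·K2/[H⁺] = 0.06423
α₁ + 2α₂ = 1.0569
DIC = CA / (α₁ + 2α₂) = 2.03 / 1.0569 = 1.92 mmol/kg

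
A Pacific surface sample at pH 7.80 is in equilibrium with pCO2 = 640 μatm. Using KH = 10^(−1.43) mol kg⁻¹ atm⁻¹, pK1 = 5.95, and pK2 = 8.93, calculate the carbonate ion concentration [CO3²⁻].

[CO3²⁻] = 0.125 mmol/kg

[CO2*] = KH · pCO2 = 10^(−1.43) × 640×10^-6 = 2.378×10^-5 mol/kg
α₀ = 1/(1 + K1/[H⁺] + K1K2/[H⁺]²) = 1/(1 + 10^+1.85 + 10^+0.72) = 0.01298
DIC = [CO2*]/α₀ = 2.378×10^-5 / 0.01298 = 1.832 mmol/kg
[CO3²⁻] = α₂·DIC; α₂ = 0.06812, so [CO3²⁻] = 0.06812 × 1.832 = 0.125 mmol/kg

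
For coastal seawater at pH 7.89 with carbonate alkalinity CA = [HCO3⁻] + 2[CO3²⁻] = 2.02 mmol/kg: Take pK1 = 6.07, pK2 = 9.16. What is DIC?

CA = [HCO3⁻] + 2[CO3²⁻] = (α₁ + 2α₂)·DIC
At pH 7.89: [H⁺]/K1 = 10^-1.82 = 0.015136, K2/[H⁺] = 10^-1.27 = 0.053703
α₁ = 1/(1 + 0.015136 + 0.053703) = 1/1.0688 = 0.9356; α₂ = α₁·K2/[H⁺] = 0.05024
α₁ + 2α₂ = 1.0361
DIC = CA / (α₁ + 2α₂) = 2.02 / 1.0361 = 1.95 mmol/kg

DIC = 1.95 mmol/kg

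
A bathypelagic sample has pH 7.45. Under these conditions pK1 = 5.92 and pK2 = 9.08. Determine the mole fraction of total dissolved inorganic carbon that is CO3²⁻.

α₂ = 0.0223

α₂ = 1 / (1 + [H⁺]/K2 + [H⁺]²/(K1K2)) = 1 / (1 + 10^+1.63 + 10^+0.10)
   = 1 / (1 + 42.658 + 1.2589) = 1/44.917 = 0.02226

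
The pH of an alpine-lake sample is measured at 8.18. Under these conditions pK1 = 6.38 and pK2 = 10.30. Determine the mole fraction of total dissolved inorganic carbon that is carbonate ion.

α₂ = 1 / (1 + [H⁺]/K2 + [H⁺]²/(K1K2)) = 1 / (1 + 10^+2.12 + 10^+0.32)
   = 1 / (1 + 131.83 + 2.0893) = 1/134.91 = 0.007412

α₂ = 0.00741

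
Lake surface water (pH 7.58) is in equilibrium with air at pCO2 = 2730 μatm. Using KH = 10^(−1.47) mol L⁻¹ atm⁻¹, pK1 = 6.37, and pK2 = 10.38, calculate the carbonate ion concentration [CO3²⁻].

[CO3²⁻] = 2.38 μmol/L

[CO2*] = KH · pCO2 = 10^(−1.47) × 2730×10^-6 = 9.250×10^-5 mol/L
α₀ = 1/(1 + K1/[H⁺] + K1K2/[H⁺]²) = 1/(1 + 10^+1.21 + 10^-1.59) = 0.05799
DIC = [CO2*]/α₀ = 9.250×10^-5 / 0.05799 = 1.595 mmol/L
[CO3²⁻] = α₂·DIC; α₂ = 0.001491, so [CO3²⁻] = 0.001491 × 1.595 = 0.00238 mmol/L = 2.38 μmol/L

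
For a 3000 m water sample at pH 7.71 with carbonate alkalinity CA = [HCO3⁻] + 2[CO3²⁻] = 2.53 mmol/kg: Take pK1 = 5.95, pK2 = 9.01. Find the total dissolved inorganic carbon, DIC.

DIC = 2.45 mmol/kg

CA = [HCO3⁻] + 2[CO3²⁻] = (α₁ + 2α₂)·DIC
At pH 7.71: [H⁺]/K1 = 10^-1.76 = 0.017378, K2/[H⁺] = 10^-1.30 = 0.050119
α₁ = 1/(1 + 0.017378 + 0.050119) = 1/1.0675 = 0.9368; α₂ = α₁·K2/[H⁺] = 0.04695
α₁ + 2α₂ = 1.0307
DIC = CA / (α₁ + 2α₂) = 2.53 / 1.0307 = 2.45 mmol/kg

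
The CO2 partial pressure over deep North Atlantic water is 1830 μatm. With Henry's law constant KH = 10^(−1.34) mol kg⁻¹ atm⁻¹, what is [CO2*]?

KH = 10^(−1.34) = 4.571×10^-2 mol kg⁻¹ atm⁻¹
[CO2*] = KH · pCO2 = 4.571×10^-2 × 1830×10^-6 atm = 8.36×10^-5 mol/kg

[CO2*] = 83.6 μmol/kg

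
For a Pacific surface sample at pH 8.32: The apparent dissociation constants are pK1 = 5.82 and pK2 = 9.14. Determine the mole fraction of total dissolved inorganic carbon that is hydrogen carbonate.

α₁ = 0.866

α₁ = 1 / (1 + [H⁺]/K1 + K2/[H⁺]) = 1 / (1 + 10^-2.50 + 10^-0.82)
   = 1 / (1 + 0.0031623 + 0.15136) = 1/1.1545 = 0.8662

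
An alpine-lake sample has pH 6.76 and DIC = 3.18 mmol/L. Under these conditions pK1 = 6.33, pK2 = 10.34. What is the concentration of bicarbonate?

α₁ = 1 / (1 + [H⁺]/K1 + K2/[H⁺]) = 1 / (1 + 10^-0.43 + 10^-3.58)
   = 1 / (1 + 0.37154 + 0.00026303) = 1/1.3718 = 0.7290
[HCO3⁻] = α₁ × DIC = 0.7290 × 3.18 = 2.32 mmol/L

[HCO3⁻] = 2.32 mmol/L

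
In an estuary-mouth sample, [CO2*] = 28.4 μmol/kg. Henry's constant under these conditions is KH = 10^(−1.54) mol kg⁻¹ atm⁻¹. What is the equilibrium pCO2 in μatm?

pCO2 = 985 μatm

KH = 10^(−1.54) = 2.884×10^-2 mol kg⁻¹ atm⁻¹
pCO2 = [CO2*]/KH = 28.4×10^-6 / 2.884×10^-2 = 9.85×10^-4 atm = 985 μatm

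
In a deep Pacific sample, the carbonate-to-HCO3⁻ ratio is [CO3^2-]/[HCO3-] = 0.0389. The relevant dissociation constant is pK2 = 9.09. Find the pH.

From K2 = [H⁺][CO3^2-]/[HCO3-]:  pH = pK2 + log₁₀([CO3^2-]/[HCO3-])
log₁₀(0.0389) = -1.410
pH = 9.09 + (-1.410) = 7.68

pH = 7.68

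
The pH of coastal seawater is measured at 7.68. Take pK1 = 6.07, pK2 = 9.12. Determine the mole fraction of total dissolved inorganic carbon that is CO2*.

α₀ = 1 / (1 + K1/[H⁺] + K1K2/[H⁺]²) = 1 / (1 + 10^+1.61 + 10^+0.17)
   = 1 / (1 + 40.738 + 1.4791) = 1/43.217 = 0.02314

α₀ = 0.0231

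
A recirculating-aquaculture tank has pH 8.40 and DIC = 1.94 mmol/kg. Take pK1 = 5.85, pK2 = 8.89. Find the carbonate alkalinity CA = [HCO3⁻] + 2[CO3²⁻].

CA = 2.41 mmol/kg

CA = [HCO3⁻] + 2[CO3²⁻] = (α₁ + 2α₂)·DIC
At pH 8.40: [H⁺]/K1 = 10^-2.55 = 0.0028184, K2/[H⁺] = 10^-0.49 = 0.32359
α₁ = 1/(1 + 0.0028184 + 0.32359) = 1/1.3264 = 0.7539; α₂ = α₁·K2/[H⁺] = 0.2440
α₁ + 2α₂ = 1.2418
CA = 1.2418 × 1.94 = 2.41 mmol/kg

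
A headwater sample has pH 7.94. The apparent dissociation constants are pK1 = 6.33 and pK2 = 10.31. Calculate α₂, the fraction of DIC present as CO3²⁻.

α₂ = 0.00415

α₂ = 1 / (1 + [H⁺]/K2 + [H⁺]²/(K1K2)) = 1 / (1 + 10^+2.37 + 10^+0.76)
   = 1 / (1 + 234.42 + 5.7544) = 1/241.18 = 0.004146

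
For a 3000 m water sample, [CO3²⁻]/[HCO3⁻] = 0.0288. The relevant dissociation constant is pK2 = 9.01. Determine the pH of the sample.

From K2 = [H⁺][CO3²⁻]/[HCO3⁻]:  pH = pK2 + log₁₀([CO3²⁻]/[HCO3⁻])
log₁₀(0.0288) = -1.541
pH = 9.01 + (-1.541) = 7.47

pH = 7.47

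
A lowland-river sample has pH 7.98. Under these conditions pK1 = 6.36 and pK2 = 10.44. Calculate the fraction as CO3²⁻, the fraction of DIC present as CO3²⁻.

α₂ = 1 / (1 + [H⁺]/K2 + [H⁺]²/(K1K2)) = 1 / (1 + 10^+2.46 + 10^+0.84)
   = 1 / (1 + 288.40 + 6.9183) = 1/296.32 = 0.003375

α₂ = 0.00337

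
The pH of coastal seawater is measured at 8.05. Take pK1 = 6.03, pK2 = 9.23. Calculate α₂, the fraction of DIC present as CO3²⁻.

α₂ = 0.0614

α₂ = 1 / (1 + [H⁺]/K2 + [H⁺]²/(K1K2)) = 1 / (1 + 10^+1.18 + 10^-0.84)
   = 1 / (1 + 15.136 + 0.14454) = 1/16.280 = 0.06142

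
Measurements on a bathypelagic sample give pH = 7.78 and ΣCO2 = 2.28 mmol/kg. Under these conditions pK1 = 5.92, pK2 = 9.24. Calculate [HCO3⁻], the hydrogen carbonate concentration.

[HCO3⁻] = 2.17 mmol/kg

α₁ = 1 / (1 + [H⁺]/K1 + K2/[H⁺]) = 1 / (1 + 10^-1.86 + 10^-1.46)
   = 1 / (1 + 0.013804 + 0.034674) = 1/1.0485 = 0.9538
[HCO3⁻] = α₁ × DIC = 0.9538 × 2.28 = 2.17 mmol/kg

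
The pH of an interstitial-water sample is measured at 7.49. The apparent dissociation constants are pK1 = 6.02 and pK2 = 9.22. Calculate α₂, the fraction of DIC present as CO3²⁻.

α₂ = 0.0177

α₂ = 1 / (1 + [H⁺]/K2 + [H⁺]²/(K1K2)) = 1 / (1 + 10^+1.73 + 10^+0.26)
   = 1 / (1 + 53.703 + 1.8197) = 1/56.523 = 0.01769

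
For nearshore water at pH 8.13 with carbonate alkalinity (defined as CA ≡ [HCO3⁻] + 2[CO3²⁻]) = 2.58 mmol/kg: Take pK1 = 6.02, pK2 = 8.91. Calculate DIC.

DIC = 2.27 mmol/kg

CA = [HCO3⁻] + 2[CO3²⁻] = (α₁ + 2α₂)·DIC
At pH 8.13: [H⁺]/K1 = 10^-2.11 = 0.0077625, K2/[H⁺] = 10^-0.78 = 0.16596
α₁ = 1/(1 + 0.0077625 + 0.16596) = 1/1.1737 = 0.8520; α₂ = α₁·K2/[H⁺] = 0.1414
α₁ + 2α₂ = 1.1348
DIC = CA / (α₁ + 2α₂) = 2.58 / 1.1348 = 2.27 mmol/kg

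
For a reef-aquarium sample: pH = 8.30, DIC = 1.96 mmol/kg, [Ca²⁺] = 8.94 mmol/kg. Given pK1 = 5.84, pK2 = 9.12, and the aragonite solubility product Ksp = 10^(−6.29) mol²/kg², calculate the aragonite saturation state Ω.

α₂ = 1 / (1 + [H⁺]/K2 + [H⁺]²/(K1K2)) = 1 / (1 + 10^+0.82 + 10^-1.64)
   = 1 / (1 + 6.6069 + 0.022909) = 1/7.6298 = 0.1311
[CO3²⁻] = α₂ × DIC = 0.1311 × 1.96 = 0.2569 mmol/kg
Ksp = 10^(−6.29) = 5.129×10^-7
Ω = [Ca²⁺][CO3²⁻]/Ksp = (8.94×10^-3)(2.569×10^-4) / 5.129×10^-7 = 4.48

Ω = 4.48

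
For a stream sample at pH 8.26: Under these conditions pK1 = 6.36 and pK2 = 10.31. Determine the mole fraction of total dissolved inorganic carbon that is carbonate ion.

α₂ = 1 / (1 + [H⁺]/K2 + [H⁺]²/(K1K2)) = 1 / (1 + 10^+2.05 + 10^+0.15)
   = 1 / (1 + 112.20 + 1.4125) = 1/114.61 = 0.008725

α₂ = 0.00872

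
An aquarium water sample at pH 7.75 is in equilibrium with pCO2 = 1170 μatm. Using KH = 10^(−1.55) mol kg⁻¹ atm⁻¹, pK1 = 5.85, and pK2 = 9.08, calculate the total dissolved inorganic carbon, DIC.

DIC = 2.77 mmol/kg

[CO2*] = KH · pCO2 = 10^(−1.55) × 1170×10^-6 = 3.298×10^-5 mol/kg
α₀ = 1/(1 + K1/[H⁺] + K1K2/[H⁺]²) = 1/(1 + 10^+1.90 + 10^+0.57) = 0.01188
DIC = [CO2*]/α₀ = 3.298×10^-5 / 0.01188 = 2.77 mmol/kg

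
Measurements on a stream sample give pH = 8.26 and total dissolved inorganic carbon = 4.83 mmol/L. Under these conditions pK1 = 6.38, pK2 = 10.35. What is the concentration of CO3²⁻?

[CO3²⁻] = 0.0384 mmol/L

α₂ = 1 / (1 + [H⁺]/K2 + [H⁺]²/(K1K2)) = 1 / (1 + 10^+2.09 + 10^+0.21)
   = 1 / (1 + 123.03 + 1.6218) = 1/125.65 = 0.007959
[CO3²⁻] = α₂ × DIC = 0.007959 × 4.83 = 0.0384 mmol/L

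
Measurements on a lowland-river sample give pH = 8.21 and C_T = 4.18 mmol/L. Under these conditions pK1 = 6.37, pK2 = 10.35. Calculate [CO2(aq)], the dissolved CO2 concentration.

[CO2*] = 0.0591 mmol/L

α₀ = 1 / (1 + K1/[H⁺] + K1K2/[H⁺]²) = 1 / (1 + 10^+1.84 + 10^-0.30)
   = 1 / (1 + 69.183 + 0.50119) = 1/70.684 = 0.01415
[CO2*] = α₀ × DIC = 0.01415 × 4.18 = 0.0591 mmol/L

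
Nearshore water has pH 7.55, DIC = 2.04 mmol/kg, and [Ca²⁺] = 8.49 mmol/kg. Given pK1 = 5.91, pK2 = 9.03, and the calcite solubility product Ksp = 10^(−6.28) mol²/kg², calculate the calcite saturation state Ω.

Ω = 1.03

α₂ = 1 / (1 + [H⁺]/K2 + [H⁺]²/(K1K2)) = 1 / (1 + 10^+1.48 + 10^-0.16)
   = 1 / (1 + 30.200 + 0.69183) = 1/31.891 = 0.03136
[CO3²⁻] = α₂ × DIC = 0.03136 × 2.04 = 0.06397 mmol/kg
Ksp = 10^(−6.28) = 5.248×10^-7
Ω = [Ca²⁺][CO3²⁻]/Ksp = (8.49×10^-3)(6.397×10^-5) / 5.248×10^-7 = 1.03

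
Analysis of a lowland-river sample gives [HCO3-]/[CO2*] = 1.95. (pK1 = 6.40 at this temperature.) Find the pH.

From K1 = [H⁺][HCO3-]/[CO2*]:  pH = pK1 + log₁₀([HCO3-]/[CO2*])
log₁₀(1.95) = +0.290
pH = 6.40 + (+0.290) = 6.69

pH = 6.69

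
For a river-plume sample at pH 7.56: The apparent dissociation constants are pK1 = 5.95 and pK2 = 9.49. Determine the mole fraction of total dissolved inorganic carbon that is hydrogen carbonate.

α₁ = 0.965

α₁ = 1 / (1 + [H⁺]/K1 + K2/[H⁺]) = 1 / (1 + 10^-1.61 + 10^-1.93)
   = 1 / (1 + 0.024547 + 0.011749) = 1/1.0363 = 0.9650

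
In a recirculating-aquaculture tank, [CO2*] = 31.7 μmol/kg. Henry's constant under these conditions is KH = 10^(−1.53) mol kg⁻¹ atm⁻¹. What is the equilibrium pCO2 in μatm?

pCO2 = 1070 μatm

KH = 10^(−1.53) = 2.951×10^-2 mol kg⁻¹ atm⁻¹
pCO2 = [CO2*]/KH = 31.7×10^-6 / 2.951×10^-2 = 1.07×10^-3 atm = 1070 μatm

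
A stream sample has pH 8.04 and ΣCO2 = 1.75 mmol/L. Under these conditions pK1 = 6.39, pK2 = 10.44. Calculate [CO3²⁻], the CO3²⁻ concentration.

α₂ = 1 / (1 + [H⁺]/K2 + [H⁺]²/(K1K2)) = 1 / (1 + 10^+2.40 + 10^+0.75)
   = 1 / (1 + 251.19 + 5.6234) = 1/257.81 = 0.003879
[CO3²⁻] = α₂ × DIC = 0.003879 × 1.75 = 0.00679 mmol/L = 6.79 μmol/L

[CO3²⁻] = 6.79 μmol/L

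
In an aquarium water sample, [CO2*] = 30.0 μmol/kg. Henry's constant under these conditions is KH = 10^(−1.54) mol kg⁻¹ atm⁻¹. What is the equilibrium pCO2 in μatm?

pCO2 = 1040 μatm

KH = 10^(−1.54) = 2.884×10^-2 mol kg⁻¹ atm⁻¹
pCO2 = [CO2*]/KH = 30.0×10^-6 / 2.884×10^-2 = 1.04×10^-3 atm = 1040 μatm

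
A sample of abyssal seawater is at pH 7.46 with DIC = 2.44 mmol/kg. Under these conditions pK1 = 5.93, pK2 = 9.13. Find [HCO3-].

[HCO3⁻] = 2.32 mmol/kg

α₁ = 1 / (1 + [H⁺]/K1 + K2/[H⁺]) = 1 / (1 + 10^-1.53 + 10^-1.67)
   = 1 / (1 + 0.029512 + 0.021380) = 1/1.0509 = 0.9516
[HCO3⁻] = α₁ × DIC = 0.9516 × 2.44 = 2.32 mmol/kg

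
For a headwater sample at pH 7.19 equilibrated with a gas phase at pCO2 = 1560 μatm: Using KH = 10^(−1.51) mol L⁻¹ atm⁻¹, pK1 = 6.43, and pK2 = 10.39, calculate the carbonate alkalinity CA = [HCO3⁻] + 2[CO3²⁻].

[CO2*] = KH · pCO2 = 10^(−1.51) × 1560×10^-6 = 4.821×10^-5 mol/L
α₀ = 1/(1 + K1/[H⁺] + K1K2/[H⁺]²) = 1/(1 + 10^+0.76 + 10^-2.44) = 0.1480
DIC = [CO2*]/α₀ = 4.821×10^-5 / 0.1480 = 0.3258 mmol/L
CA = (α₁ + 2α₂)·DIC = (0.8515 + 2×0.0005373) × 0.3258 = 0.278 mmol/L

CA = 0.278 mmol/L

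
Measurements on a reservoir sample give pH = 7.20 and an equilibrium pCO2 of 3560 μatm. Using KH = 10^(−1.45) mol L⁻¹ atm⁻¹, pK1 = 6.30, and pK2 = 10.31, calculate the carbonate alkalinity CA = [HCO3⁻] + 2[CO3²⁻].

[CO2*] = KH · pCO2 = 10^(−1.45) × 3560×10^-6 = 1.263×10^-4 mol/L
α₀ = 1/(1 + K1/[H⁺] + K1K2/[H⁺]²) = 1/(1 + 10^+0.90 + 10^-2.21) = 0.1117
DIC = [CO2*]/α₀ = 1.263×10^-4 / 0.1117 = 1.130 mmol/L
CA = (α₁ + 2α₂)·DIC = (0.8876 + 2×0.0006890) × 1.130 = 1.00 mmol/L

CA = 1.00 mmol/L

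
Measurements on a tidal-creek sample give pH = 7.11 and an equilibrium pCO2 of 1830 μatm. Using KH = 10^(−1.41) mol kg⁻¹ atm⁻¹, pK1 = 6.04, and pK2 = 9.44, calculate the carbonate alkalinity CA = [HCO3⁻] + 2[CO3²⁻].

[CO2*] = KH · pCO2 = 10^(−1.41) × 1830×10^-6 = 7.120×10^-5 mol/kg
α₀ = 1/(1 + K1/[H⁺] + K1K2/[H⁺]²) = 1/(1 + 10^+1.07 + 10^-1.26) = 0.07810
DIC = [CO2*]/α₀ = 7.120×10^-5 / 0.07810 = 0.9116 mmol/kg
CA = (α₁ + 2α₂)·DIC = (0.9176 + 2×0.004292) × 0.9116 = 0.844 mmol/kg

CA = 0.844 mmol/kg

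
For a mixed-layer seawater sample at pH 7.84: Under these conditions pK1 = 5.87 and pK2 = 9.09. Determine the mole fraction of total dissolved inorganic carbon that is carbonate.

α₂ = 0.0527

α₂ = 1 / (1 + [H⁺]/K2 + [H⁺]²/(K1K2)) = 1 / (1 + 10^+1.25 + 10^-0.72)
   = 1 / (1 + 17.783 + 0.19055) = 1/18.973 = 0.05271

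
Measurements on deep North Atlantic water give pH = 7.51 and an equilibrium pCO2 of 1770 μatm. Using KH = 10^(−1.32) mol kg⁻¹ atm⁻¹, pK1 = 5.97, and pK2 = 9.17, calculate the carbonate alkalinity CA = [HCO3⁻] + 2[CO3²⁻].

[CO2*] = KH · pCO2 = 10^(−1.32) × 1770×10^-6 = 8.472×10^-5 mol/kg
α₀ = 1/(1 + K1/[H⁺] + K1K2/[H⁺]²) = 1/(1 + 10^+1.54 + 10^-0.12) = 0.02745
DIC = [CO2*]/α₀ = 8.472×10^-5 / 0.02745 = 3.086 mmol/kg
CA = (α₁ + 2α₂)·DIC = (0.9517 + 2×0.02082) × 3.086 = 3.07 mmol/kg

CA = 3.07 mmol/kg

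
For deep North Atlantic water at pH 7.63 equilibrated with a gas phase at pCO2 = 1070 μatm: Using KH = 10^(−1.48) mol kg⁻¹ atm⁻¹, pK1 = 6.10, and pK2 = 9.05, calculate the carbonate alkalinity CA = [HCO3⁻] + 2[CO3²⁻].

[CO2*] = KH · pCO2 = 10^(−1.48) × 1070×10^-6 = 3.543×10^-5 mol/kg
α₀ = 1/(1 + K1/[H⁺] + K1K2/[H⁺]²) = 1/(1 + 10^+1.53 + 10^+0.11) = 0.02765
DIC = [CO2*]/α₀ = 3.543×10^-5 / 0.02765 = 1.282 mmol/kg
CA = (α₁ + 2α₂)·DIC = (0.9367 + 2×0.03561) × 1.282 = 1.29 mmol/kg

CA = 1.29 mmol/kg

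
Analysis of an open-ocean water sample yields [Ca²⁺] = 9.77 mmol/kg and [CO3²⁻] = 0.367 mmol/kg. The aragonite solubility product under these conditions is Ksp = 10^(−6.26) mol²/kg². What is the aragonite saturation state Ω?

Ksp = 10^(−6.26) = 5.495×10^-7
Ω = [Ca²⁺][CO3²⁻]/Ksp = (9.77×10^-3)(0.367×10^-3) / 5.495×10^-7 = 6.52

Ω = 6.52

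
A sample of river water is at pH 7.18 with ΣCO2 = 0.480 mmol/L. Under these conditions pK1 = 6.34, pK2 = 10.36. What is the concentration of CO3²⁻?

α₂ = 1 / (1 + [H⁺]/K2 + [H⁺]²/(K1K2)) = 1 / (1 + 10^+3.18 + 10^+2.34)
   = 1 / (1 + 1513.6 + 218.78) = 1/1733.3 = 0.0005769
[CO3²⁻] = α₂ × DIC = 0.0005769 × 0.480 = 0.000277 mmol/L = 0.277 μmol/L

[CO3²⁻] = 0.277 μmol/L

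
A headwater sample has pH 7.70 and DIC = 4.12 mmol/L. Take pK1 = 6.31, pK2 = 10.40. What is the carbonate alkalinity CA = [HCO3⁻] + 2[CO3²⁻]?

CA = 3.97 mmol/L

CA = [HCO3⁻] + 2[CO3²⁻] = (α₁ + 2α₂)·DIC
At pH 7.70: [H⁺]/K1 = 10^-1.39 = 0.040738, K2/[H⁺] = 10^-2.70 = 0.0019953
α₁ = 1/(1 + 0.040738 + 0.0019953) = 1/1.0427 = 0.9590; α₂ = α₁·K2/[H⁺] = 0.001913
α₁ + 2α₂ = 0.9628
CA = 0.9628 × 4.12 = 3.97 mmol/L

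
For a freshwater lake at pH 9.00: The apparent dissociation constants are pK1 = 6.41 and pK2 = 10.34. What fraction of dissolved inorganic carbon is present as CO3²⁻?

α₂ = 1 / (1 + [H⁺]/K2 + [H⁺]²/(K1K2)) = 1 / (1 + 10^+1.34 + 10^-1.25)
   = 1 / (1 + 21.878 + 0.056234) = 1/22.934 = 0.04360

α₂ = 0.0436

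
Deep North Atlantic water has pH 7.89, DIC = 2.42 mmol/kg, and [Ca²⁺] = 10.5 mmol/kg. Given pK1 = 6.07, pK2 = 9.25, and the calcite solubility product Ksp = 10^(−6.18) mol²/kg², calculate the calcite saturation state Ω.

Ω = 1.59

α₂ = 1 / (1 + [H⁺]/K2 + [H⁺]²/(K1K2)) = 1 / (1 + 10^+1.36 + 10^-0.46)
   = 1 / (1 + 22.909 + 0.34674) = 1/24.255 = 0.04123
[CO3²⁻] = α₂ × DIC = 0.04123 × 2.42 = 0.09977 mmol/kg
Ksp = 10^(−6.18) = 6.607×10^-7
Ω = [Ca²⁺][CO3²⁻]/Ksp = (10.5×10^-3)(9.977×10^-5) / 6.607×10^-7 = 1.59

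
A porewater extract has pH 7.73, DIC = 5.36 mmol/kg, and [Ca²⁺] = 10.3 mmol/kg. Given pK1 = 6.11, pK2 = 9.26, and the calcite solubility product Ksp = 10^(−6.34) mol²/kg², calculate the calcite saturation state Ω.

Ω = 3.38

α₂ = 1 / (1 + [H⁺]/K2 + [H⁺]²/(K1K2)) = 1 / (1 + 10^+1.53 + 10^-0.09)
   = 1 / (1 + 33.884 + 0.81283) = 1/35.697 = 0.02801
[CO3²⁻] = α₂ × DIC = 0.02801 × 5.36 = 0.1502 mmol/kg
Ksp = 10^(−6.34) = 4.571×10^-7
Ω = [Ca²⁺][CO3²⁻]/Ksp = (10.3×10^-3)(1.502×10^-4) / 4.571×10^-7 = 3.38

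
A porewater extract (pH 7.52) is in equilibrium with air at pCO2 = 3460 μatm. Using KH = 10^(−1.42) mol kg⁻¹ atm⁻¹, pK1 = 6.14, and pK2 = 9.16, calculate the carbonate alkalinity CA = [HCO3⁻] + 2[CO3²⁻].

CA = 3.30 mmol/kg

[CO2*] = KH · pCO2 = 10^(−1.42) × 3460×10^-6 = 1.315×10^-4 mol/kg
α₀ = 1/(1 + K1/[H⁺] + K1K2/[H⁺]²) = 1/(1 + 10^+1.38 + 10^-0.26) = 0.03916
DIC = [CO2*]/α₀ = 1.315×10^-4 / 0.03916 = 3.359 mmol/kg
CA = (α₁ + 2α₂)·DIC = (0.9393 + 2×0.02152) × 3.359 = 3.30 mmol/kg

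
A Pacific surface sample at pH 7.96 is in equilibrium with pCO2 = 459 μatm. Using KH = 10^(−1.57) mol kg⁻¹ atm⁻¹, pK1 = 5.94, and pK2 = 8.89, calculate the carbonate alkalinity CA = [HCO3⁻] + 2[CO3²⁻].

CA = 1.60 mmol/kg

[CO2*] = KH · pCO2 = 10^(−1.57) × 459×10^-6 = 1.235×10^-5 mol/kg
α₀ = 1/(1 + K1/[H⁺] + K1K2/[H⁺]²) = 1/(1 + 10^+2.02 + 10^+1.09) = 0.008473
DIC = [CO2*]/α₀ = 1.235×10^-5 / 0.008473 = 1.458 mmol/kg
CA = (α₁ + 2α₂)·DIC = (0.8873 + 2×0.1042) × 1.458 = 1.60 mmol/kg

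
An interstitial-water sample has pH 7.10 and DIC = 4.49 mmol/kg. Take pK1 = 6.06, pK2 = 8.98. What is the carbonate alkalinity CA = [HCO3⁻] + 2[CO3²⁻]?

CA = [HCO3⁻] + 2[CO3²⁻] = (α₁ + 2α₂)·DIC
At pH 7.10: [H⁺]/K1 = 10^-1.04 = 0.091201, K2/[H⁺] = 10^-1.88 = 0.013183
α₁ = 1/(1 + 0.091201 + 0.013183) = 1/1.1044 = 0.9055; α₂ = α₁·K2/[H⁺] = 0.01194
α₁ + 2α₂ = 0.9294
CA = 0.9294 × 4.49 = 4.17 mmol/kg

CA = 4.17 mmol/kg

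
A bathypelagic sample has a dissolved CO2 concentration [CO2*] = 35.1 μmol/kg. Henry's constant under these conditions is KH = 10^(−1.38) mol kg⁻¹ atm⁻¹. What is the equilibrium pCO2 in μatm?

KH = 10^(−1.38) = 4.169×10^-2 mol kg⁻¹ atm⁻¹
pCO2 = [CO2*]/KH = 35.1×10^-6 / 4.169×10^-2 = 8.42×10^-4 atm = 842 μatm

pCO2 = 842 μatm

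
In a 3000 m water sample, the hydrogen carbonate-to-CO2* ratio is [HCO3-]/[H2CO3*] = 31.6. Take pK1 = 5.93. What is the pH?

pH = 7.43

From K1 = [H⁺][HCO3-]/[H2CO3*]:  pH = pK1 + log₁₀([HCO3-]/[H2CO3*])
log₁₀(31.6) = +1.500
pH = 5.93 + (+1.500) = 7.43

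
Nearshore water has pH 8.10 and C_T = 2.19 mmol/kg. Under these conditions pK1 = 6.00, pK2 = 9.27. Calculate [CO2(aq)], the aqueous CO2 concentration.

α₀ = 1 / (1 + K1/[H⁺] + K1K2/[H⁺]²) = 1 / (1 + 10^+2.10 + 10^+0.93)
   = 1 / (1 + 125.89 + 8.5114) = 1/135.40 = 0.007385
[CO2*] = α₀ × DIC = 0.007385 × 2.19 = 0.0162 mmol/kg = 16.2 μmol/kg

[CO2*] = 16.2 μmol/kg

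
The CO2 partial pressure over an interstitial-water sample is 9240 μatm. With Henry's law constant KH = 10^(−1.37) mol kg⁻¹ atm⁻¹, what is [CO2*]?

[CO2*] = 394 μmol/kg

KH = 10^(−1.37) = 4.266×10^-2 mol kg⁻¹ atm⁻¹
[CO2*] = KH · pCO2 = 4.266×10^-2 × 9240×10^-6 atm = 3.94×10^-4 mol/kg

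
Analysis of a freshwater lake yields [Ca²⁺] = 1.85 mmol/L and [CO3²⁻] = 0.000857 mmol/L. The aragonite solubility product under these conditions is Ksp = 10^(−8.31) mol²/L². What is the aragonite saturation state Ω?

Ω = 0.324

Ksp = 10^(−8.31) = 4.898×10^-9
Ω = [Ca²⁺][CO3²⁻]/Ksp = (1.85×10^-3)(0.000857×10^-3) / 4.898×10^-9 = 0.324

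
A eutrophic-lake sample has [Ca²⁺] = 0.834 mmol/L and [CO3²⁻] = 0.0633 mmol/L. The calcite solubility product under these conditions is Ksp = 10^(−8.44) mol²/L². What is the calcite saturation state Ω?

Ω = 14.5

Ksp = 10^(−8.44) = 3.631×10^-9
Ω = [Ca²⁺][CO3²⁻]/Ksp = (0.834×10^-3)(0.0633×10^-3) / 3.631×10^-9 = 14.5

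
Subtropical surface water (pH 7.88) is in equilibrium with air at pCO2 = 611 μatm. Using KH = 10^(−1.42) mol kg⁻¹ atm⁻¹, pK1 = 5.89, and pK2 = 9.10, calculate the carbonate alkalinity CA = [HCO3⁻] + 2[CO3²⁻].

[CO2*] = KH · pCO2 = 10^(−1.42) × 611×10^-6 = 2.323×10^-5 mol/kg
α₀ = 1/(1 + K1/[H⁺] + K1K2/[H⁺]²) = 1/(1 + 10^+1.99 + 10^+0.77) = 0.009559
DIC = [CO2*]/α₀ = 2.323×10^-5 / 0.009559 = 2.430 mmol/kg
CA = (α₁ + 2α₂)·DIC = (0.9342 + 2×0.05629) × 2.430 = 2.54 mmol/kg

CA = 2.54 mmol/kg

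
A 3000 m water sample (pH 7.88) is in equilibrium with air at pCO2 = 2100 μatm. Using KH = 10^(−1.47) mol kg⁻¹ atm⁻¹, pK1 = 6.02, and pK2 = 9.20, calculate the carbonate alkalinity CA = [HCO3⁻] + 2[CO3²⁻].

CA = 5.65 mmol/kg

[CO2*] = KH · pCO2 = 10^(−1.47) × 2100×10^-6 = 7.116×10^-5 mol/kg
α₀ = 1/(1 + K1/[H⁺] + K1K2/[H⁺]²) = 1/(1 + 10^+1.86 + 10^+0.54) = 0.01300
DIC = [CO2*]/α₀ = 7.116×10^-5 / 0.01300 = 5.473 mmol/kg
CA = (α₁ + 2α₂)·DIC = (0.9419 + 2×0.04508) × 5.473 = 5.65 mmol/kg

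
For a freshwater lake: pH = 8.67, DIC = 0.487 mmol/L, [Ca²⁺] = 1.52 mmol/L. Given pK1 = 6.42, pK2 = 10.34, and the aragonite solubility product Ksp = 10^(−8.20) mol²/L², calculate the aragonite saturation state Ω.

α₂ = 1 / (1 + [H⁺]/K2 + [H⁺]²/(K1K2)) = 1 / (1 + 10^+1.67 + 10^-0.58)
   = 1 / (1 + 46.774 + 0.26303) = 1/48.037 = 0.02082
[CO3²⁻] = α₂ × DIC = 0.02082 × 0.487 = 0.01014 mmol/L = 10.14 μmol/L
Ksp = 10^(−8.20) = 6.310×10^-9
Ω = [Ca²⁺][CO3²⁻]/Ksp = (1.52×10^-3)(1.014×10^-5) / 6.310×10^-9 = 2.44

Ω = 2.44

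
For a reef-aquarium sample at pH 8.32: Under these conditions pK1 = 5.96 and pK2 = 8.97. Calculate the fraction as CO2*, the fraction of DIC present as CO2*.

α₀ = 1 / (1 + K1/[H⁺] + K1K2/[H⁺]²) = 1 / (1 + 10^+2.36 + 10^+1.71)
   = 1 / (1 + 229.09 + 51.286) = 1/281.37 = 0.003554

α₀ = 0.00355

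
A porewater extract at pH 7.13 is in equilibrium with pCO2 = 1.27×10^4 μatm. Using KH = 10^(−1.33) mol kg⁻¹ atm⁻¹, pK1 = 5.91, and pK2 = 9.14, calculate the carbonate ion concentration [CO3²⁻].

[CO3²⁻] = 0.0963 mmol/kg

[CO2*] = KH · pCO2 = 10^(−1.33) × 1.27×10^4×10^-6 = 5.940×10^-4 mol/kg
α₀ = 1/(1 + K1/[H⁺] + K1K2/[H⁺]²) = 1/(1 + 10^+1.22 + 10^-0.79) = 0.05631
DIC = [CO2*]/α₀ = 5.940×10^-4 / 0.05631 = 10.55 mmol/kg
[CO3²⁻] = α₂·DIC; α₂ = 0.009133, so [CO3²⁻] = 0.009133 × 10.55 = 0.0963 mmol/kg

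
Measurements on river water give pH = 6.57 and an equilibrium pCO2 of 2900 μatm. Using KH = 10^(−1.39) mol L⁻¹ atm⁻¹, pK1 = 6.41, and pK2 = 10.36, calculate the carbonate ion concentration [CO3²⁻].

[CO2*] = KH · pCO2 = 10^(−1.39) × 2900×10^-6 = 1.181×10^-4 mol/L
α₀ = 1/(1 + K1/[H⁺] + K1K2/[H⁺]²) = 1/(1 + 10^+0.16 + 10^-3.63) = 0.4089
DIC = [CO2*]/α₀ = 1.181×10^-4 / 0.4089 = 0.2889 mmol/L
[CO3²⁻] = α₂·DIC; α₂ = 9.585×10^-5, so [CO3²⁻] = 9.585×10^-5 × 0.2889 = 2.77×10^-5 mmol/L = 0.0277 μmol/L

[CO3²⁻] = 0.0277 μmol/L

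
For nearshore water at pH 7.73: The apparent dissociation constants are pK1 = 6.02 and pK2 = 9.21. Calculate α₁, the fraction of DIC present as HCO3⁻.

α₁ = 0.950

α₁ = 1 / (1 + [H⁺]/K1 + K2/[H⁺]) = 1 / (1 + 10^-1.71 + 10^-1.48)
   = 1 / (1 + 0.019498 + 0.033113) = 1/1.0526 = 0.9500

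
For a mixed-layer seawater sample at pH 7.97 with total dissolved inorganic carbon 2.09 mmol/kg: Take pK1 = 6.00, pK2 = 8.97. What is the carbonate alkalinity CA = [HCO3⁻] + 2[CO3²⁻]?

CA = [HCO3⁻] + 2[CO3²⁻] = (α₁ + 2α₂)·DIC
At pH 7.97: [H⁺]/K1 = 10^-1.97 = 0.010715, K2/[H⁺] = 10^-1.00 = 0.10000
α₁ = 1/(1 + 0.010715 + 0.10000) = 1/1.1107 = 0.9003; α₂ = α₁·K2/[H⁺] = 0.09003
α₁ + 2α₂ = 1.0804
CA = 1.0804 × 2.09 = 2.26 mmol/kg

CA = 2.26 mmol/kg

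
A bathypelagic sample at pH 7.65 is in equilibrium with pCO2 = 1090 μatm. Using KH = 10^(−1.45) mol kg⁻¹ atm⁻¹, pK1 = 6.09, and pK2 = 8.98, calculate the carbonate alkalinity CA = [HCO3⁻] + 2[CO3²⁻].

[CO2*] = KH · pCO2 = 10^(−1.45) × 1090×10^-6 = 3.867×10^-5 mol/kg
α₀ = 1/(1 + K1/[H⁺] + K1K2/[H⁺]²) = 1/(1 + 10^+1.56 + 10^+0.23) = 0.02564
DIC = [CO2*]/α₀ = 3.867×10^-5 / 0.02564 = 1.509 mmol/kg
CA = (α₁ + 2α₂)·DIC = (0.9308 + 2×0.04354) × 1.509 = 1.54 mmol/kg

CA = 1.54 mmol/kg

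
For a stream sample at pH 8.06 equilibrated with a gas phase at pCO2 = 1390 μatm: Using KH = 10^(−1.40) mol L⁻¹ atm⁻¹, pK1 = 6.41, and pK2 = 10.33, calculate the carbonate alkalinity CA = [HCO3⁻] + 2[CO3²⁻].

CA = 2.50 mmol/L

[CO2*] = KH · pCO2 = 10^(−1.40) × 1390×10^-6 = 5.534×10^-5 mol/L
α₀ = 1/(1 + K1/[H⁺] + K1K2/[H⁺]²) = 1/(1 + 10^+1.65 + 10^-0.62) = 0.02178
DIC = [CO2*]/α₀ = 5.534×10^-5 / 0.02178 = 2.540 mmol/L
CA = (α₁ + 2α₂)·DIC = (0.9730 + 2×0.005225) × 2.540 = 2.50 mmol/L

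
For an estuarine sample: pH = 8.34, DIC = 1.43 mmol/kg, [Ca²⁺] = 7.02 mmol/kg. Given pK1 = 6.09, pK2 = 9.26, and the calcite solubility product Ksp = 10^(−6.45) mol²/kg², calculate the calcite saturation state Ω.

α₂ = 1 / (1 + [H⁺]/K2 + [H⁺]²/(K1K2)) = 1 / (1 + 10^+0.92 + 10^-1.33)
   = 1 / (1 + 8.3176 + 0.046774) = 1/9.3644 = 0.1068
[CO3²⁻] = α₂ × DIC = 0.1068 × 1.43 = 0.1527 mmol/kg
Ksp = 10^(−6.45) = 3.548×10^-7
Ω = [Ca²⁺][CO3²⁻]/Ksp = (7.02×10^-3)(1.527×10^-4) / 3.548×10^-7 = 3.02

Ω = 3.02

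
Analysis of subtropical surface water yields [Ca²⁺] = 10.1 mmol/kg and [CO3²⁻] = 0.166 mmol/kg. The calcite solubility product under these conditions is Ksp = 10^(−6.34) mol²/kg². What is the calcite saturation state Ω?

Ksp = 10^(−6.34) = 4.571×10^-7
Ω = [Ca²⁺][CO3²⁻]/Ksp = (10.1×10^-3)(0.166×10^-3) / 4.571×10^-7 = 3.67

Ω = 3.67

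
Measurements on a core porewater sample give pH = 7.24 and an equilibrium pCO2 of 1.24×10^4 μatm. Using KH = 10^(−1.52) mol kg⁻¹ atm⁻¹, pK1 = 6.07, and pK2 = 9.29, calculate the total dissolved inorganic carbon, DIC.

[CO2*] = KH · pCO2 = 10^(−1.52) × 1.24×10^4×10^-6 = 3.745×10^-4 mol/kg
α₀ = 1/(1 + K1/[H⁺] + K1K2/[H⁺]²) = 1/(1 + 10^+1.17 + 10^-0.88) = 0.06280
DIC = [CO2*]/α₀ = 3.745×10^-4 / 0.06280 = 5.96 mmol/kg

DIC = 5.96 mmol/kg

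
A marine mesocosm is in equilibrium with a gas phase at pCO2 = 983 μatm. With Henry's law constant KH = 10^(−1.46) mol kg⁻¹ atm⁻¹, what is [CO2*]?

[CO2*] = 34.1 μmol/kg

KH = 10^(−1.46) = 3.467×10^-2 mol kg⁻¹ atm⁻¹
[CO2*] = KH · pCO2 = 3.467×10^-2 × 983×10^-6 atm = 3.41×10^-5 mol/kg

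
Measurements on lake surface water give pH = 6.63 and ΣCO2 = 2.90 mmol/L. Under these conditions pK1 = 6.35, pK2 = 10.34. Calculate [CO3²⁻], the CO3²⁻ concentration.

[CO3²⁻] = 0.371 μmol/L

α₂ = 1 / (1 + [H⁺]/K2 + [H⁺]²/(K1K2)) = 1 / (1 + 10^+3.71 + 10^+3.43)
   = 1 / (1 + 5128.6 + 2691.5) = 1/7821.1 = 0.0001279
[CO3²⁻] = α₂ × DIC = 0.0001279 × 2.90 = 0.000371 mmol/L = 0.371 μmol/L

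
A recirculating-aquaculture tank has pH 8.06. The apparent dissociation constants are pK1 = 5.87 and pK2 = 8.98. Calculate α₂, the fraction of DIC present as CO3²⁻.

α₂ = 0.107

α₂ = 1 / (1 + [H⁺]/K2 + [H⁺]²/(K1K2)) = 1 / (1 + 10^+0.92 + 10^-1.27)
   = 1 / (1 + 8.3176 + 0.053703) = 1/9.3713 = 0.1067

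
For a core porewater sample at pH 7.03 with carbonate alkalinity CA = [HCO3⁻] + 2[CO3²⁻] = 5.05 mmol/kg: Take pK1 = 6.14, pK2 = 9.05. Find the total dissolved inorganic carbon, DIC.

DIC = 5.64 mmol/kg

CA = [HCO3⁻] + 2[CO3²⁻] = (α₁ + 2α₂)·DIC
At pH 7.03: [H⁺]/K1 = 10^-0.89 = 0.12882, K2/[H⁺] = 10^-2.02 = 0.0095499
α₁ = 1/(1 + 0.12882 + 0.0095499) = 1/1.1384 = 0.8784; α₂ = α₁·K2/[H⁺] = 0.008389
α₁ + 2α₂ = 0.8952
DIC = CA / (α₁ + 2α₂) = 5.05 / 0.8952 = 5.64 mmol/kg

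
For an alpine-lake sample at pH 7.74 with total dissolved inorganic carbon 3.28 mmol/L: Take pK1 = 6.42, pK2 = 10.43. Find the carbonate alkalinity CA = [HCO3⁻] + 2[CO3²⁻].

CA = 3.14 mmol/L

CA = [HCO3⁻] + 2[CO3²⁻] = (α₁ + 2α₂)·DIC
At pH 7.74: [H⁺]/K1 = 10^-1.32 = 0.047863, K2/[H⁺] = 10^-2.69 = 0.0020417
α₁ = 1/(1 + 0.047863 + 0.0020417) = 1/1.0499 = 0.9525; α₂ = α₁·K2/[H⁺] = 0.001945
α₁ + 2α₂ = 0.9564
CA = 0.9564 × 3.28 = 3.14 mmol/L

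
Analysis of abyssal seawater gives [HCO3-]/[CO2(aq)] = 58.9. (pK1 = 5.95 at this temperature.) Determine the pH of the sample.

From K1 = [H⁺][HCO3-]/[CO2(aq)]:  pH = pK1 + log₁₀([HCO3-]/[CO2(aq)])
log₁₀(58.9) = +1.770
pH = 5.95 + (+1.770) = 7.72

pH = 7.72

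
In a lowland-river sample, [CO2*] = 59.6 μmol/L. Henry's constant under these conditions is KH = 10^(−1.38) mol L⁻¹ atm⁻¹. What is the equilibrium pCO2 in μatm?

KH = 10^(−1.38) = 4.169×10^-2 mol L⁻¹ atm⁻¹
pCO2 = [CO2*]/KH = 59.6×10^-6 / 4.169×10^-2 = 1.43×10^-3 atm = 1430 μatm

pCO2 = 1430 μatm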